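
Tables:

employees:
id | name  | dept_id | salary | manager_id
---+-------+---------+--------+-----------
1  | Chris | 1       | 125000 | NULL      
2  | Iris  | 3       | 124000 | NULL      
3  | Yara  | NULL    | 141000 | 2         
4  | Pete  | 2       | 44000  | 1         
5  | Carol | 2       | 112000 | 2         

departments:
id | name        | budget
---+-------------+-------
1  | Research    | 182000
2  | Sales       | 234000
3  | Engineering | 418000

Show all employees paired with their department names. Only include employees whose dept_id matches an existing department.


INNER JOIN keeps only employees rows whose dept_id matches an id in departments. Walk through each employee:
  - employee 1 (Chris): dept_id=1 -> matches Research
  - employee 2 (Iris): dept_id=3 -> matches Engineering
  - employee 3 (Yara): dept_id=NULL, no match -> dropped
  - employee 4 (Pete): dept_id=2 -> matches Sales
  - employee 5 (Carol): dept_id=2 -> matches Sales
So 1 of 5 rows is dropped.

SQL:
SELECT a.name, b.name AS department
FROM employees a
INNER JOIN departments b ON a.dept_id = b.id

Result:
name  | department 
------+------------
Chris | Research   
Iris  | Engineering
Pete  | Sales      
Carol | Sales      


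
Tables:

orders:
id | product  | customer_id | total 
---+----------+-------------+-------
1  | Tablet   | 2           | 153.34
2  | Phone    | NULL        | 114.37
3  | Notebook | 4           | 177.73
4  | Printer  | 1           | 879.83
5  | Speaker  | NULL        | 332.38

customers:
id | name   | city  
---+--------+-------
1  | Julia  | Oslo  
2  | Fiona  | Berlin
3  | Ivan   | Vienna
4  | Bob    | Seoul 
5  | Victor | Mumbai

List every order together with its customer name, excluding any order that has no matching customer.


INNER JOIN keeps only orders rows whose customer_id matches an id in customers. Walk through each order:
  - order 1 (Tablet): customer_id=2 -> matches Fiona
  - order 2 (Phone): customer_id=NULL, no match -> dropped
  - order 3 (Notebook): customer_id=4 -> matches Bob
  - order 4 (Printer): customer_id=1 -> matches Julia
  - order 5 (Speaker): customer_id=NULL, no match -> dropped
So 2 of 5 rows are dropped.

SQL:
SELECT a.product, b.name AS customer
FROM orders a
INNER JOIN customers b ON a.customer_id = b.id

Result:
product  | customer
---------+---------
Tablet   | Fiona   
Notebook | Bob     
Printer  | Julia   


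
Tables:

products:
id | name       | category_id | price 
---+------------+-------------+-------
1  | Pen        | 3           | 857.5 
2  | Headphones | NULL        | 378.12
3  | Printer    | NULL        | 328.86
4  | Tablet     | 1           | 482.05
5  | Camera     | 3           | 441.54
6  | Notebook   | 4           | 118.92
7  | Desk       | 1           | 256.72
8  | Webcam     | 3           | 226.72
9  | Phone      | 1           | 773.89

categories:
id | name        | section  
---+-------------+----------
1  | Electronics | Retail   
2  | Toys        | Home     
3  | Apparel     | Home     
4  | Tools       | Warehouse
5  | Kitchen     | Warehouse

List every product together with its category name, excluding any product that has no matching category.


INNER JOIN keeps only products rows whose category_id matches an id in categories. Walk through each product:
  - product 1 (Pen): category_id=3 -> matches Apparel
  - product 2 (Headphones): category_id=NULL, no match -> dropped
  - product 3 (Printer): category_id=NULL, no match -> dropped
  - product 4 (Tablet): category_id=1 -> matches Electronics
  - product 5 (Camera): category_id=3 -> matches Apparel
  - product 6 (Notebook): category_id=4 -> matches Tools
  - product 7 (Desk): category_id=1 -> matches Electronics
  - product 8 (Webcam): category_id=3 -> matches Apparel
  - product 9 (Phone): category_id=1 -> matches Electronics
So 2 of 9 rows are dropped.

SQL:
SELECT a.name, b.name AS category
FROM products a
INNER JOIN categories b ON a.category_id = b.id

Result:
name     | category   
---------+------------
Pen      | Apparel    
Tablet   | Electronics
Camera   | Apparel    
Notebook | Tools      
Desk     | Electronics
Webcam   | Apparel    
Phone    | Electronics


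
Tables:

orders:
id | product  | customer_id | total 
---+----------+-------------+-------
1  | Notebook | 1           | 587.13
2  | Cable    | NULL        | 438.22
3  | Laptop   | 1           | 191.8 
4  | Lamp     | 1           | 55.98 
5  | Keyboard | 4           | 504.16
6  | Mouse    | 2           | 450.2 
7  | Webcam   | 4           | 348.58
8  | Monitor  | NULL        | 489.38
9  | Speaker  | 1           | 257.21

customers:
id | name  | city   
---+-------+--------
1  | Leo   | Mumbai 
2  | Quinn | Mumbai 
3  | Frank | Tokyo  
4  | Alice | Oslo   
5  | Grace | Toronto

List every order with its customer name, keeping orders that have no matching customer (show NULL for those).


LEFT JOIN keeps every row from orders (the left table); where customer_id has no match in customers, the customer columns become NULL. Walk through each order:
  - order 1 (Notebook): customer_id=1 -> matches Leo
  - order 2 (Cable): customer_id=NULL, no match -> kept with NULL
  - order 3 (Laptop): customer_id=1 -> matches Leo
  - order 4 (Lamp): customer_id=1 -> matches Leo
  - order 5 (Keyboard): customer_id=4 -> matches Alice
  - order 6 (Mouse): customer_id=2 -> matches Quinn
  - order 7 (Webcam): customer_id=4 -> matches Alice
  - order 8 (Monitor): customer_id=NULL, no match -> kept with NULL
  - order 9 (Speaker): customer_id=1 -> matches Leo
All 9 rows appear; 2 have NULL customer.

SQL:
SELECT a.product, b.name AS customer
FROM orders a
LEFT JOIN customers b ON a.customer_id = b.id

Result:
product  | customer
---------+---------
Notebook | Leo     
Cable    | NULL    
Laptop   | Leo     
Lamp     | Leo     
Keyboard | Alice   
Mouse    | Quinn   
Webcam   | Alice   
Monitor  | NULL    
Speaker  | Leo     


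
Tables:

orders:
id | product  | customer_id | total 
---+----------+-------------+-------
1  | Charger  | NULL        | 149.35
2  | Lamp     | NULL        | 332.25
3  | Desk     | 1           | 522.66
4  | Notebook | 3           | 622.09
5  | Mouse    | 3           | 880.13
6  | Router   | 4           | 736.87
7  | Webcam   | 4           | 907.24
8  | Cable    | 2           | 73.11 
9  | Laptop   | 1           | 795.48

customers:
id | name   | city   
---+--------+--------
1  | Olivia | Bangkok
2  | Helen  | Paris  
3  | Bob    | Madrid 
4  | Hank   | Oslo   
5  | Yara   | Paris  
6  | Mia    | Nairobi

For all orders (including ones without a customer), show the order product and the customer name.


LEFT JOIN keeps every row from orders (the left table); where customer_id has no match in customers, the customer columns become NULL. Walk through each order:
  - order 1 (Charger): customer_id=NULL, no match -> kept with NULL
  - order 2 (Lamp): customer_id=NULL, no match -> kept with NULL
  - order 3 (Desk): customer_id=1 -> matches Olivia
  - order 4 (Notebook): customer_id=3 -> matches Bob
  - order 5 (Mouse): customer_id=3 -> matches Bob
  - order 6 (Router): customer_id=4 -> matches Hank
  - order 7 (Webcam): customer_id=4 -> matches Hank
  - order 8 (Cable): customer_id=2 -> matches Helen
  - order 9 (Laptop): customer_id=1 -> matches Olivia
All 9 rows appear; 2 have NULL customer.

SQL:
SELECT a.product, b.name AS customer
FROM orders a
LEFT JOIN customers b ON a.customer_id = b.id

Result:
product  | customer
---------+---------
Charger  | NULL    
Lamp     | NULL    
Desk     | Olivia  
Notebook | Bob     
Mouse    | Bob     
Router   | Hank    
Webcam   | Hank    
Cable    | Helen   
Laptop   | Olivia  


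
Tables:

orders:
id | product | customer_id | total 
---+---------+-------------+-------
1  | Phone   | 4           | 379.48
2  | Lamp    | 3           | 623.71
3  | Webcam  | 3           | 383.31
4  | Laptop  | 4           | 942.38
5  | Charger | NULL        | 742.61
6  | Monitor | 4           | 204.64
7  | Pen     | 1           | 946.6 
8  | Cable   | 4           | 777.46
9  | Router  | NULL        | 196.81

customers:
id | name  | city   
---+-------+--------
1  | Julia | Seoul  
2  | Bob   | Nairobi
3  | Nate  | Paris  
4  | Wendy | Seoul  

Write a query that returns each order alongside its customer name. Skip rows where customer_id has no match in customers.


INNER JOIN keeps only orders rows whose customer_id matches an id in customers. Walk through each order:
  - order 1 (Phone): customer_id=4 -> matches Wendy
  - order 2 (Lamp): customer_id=3 -> matches Nate
  - order 3 (Webcam): customer_id=3 -> matches Nate
  - order 4 (Laptop): customer_id=4 -> matches Wendy
  - order 5 (Charger): customer_id=NULL, no match -> dropped
  - order 6 (Monitor): customer_id=4 -> matches Wendy
  - order 7 (Pen): customer_id=1 -> matches Julia
  - order 8 (Cable): customer_id=4 -> matches Wendy
  - order 9 (Router): customer_id=NULL, no match -> dropped
So 2 of 9 rows are dropped.

SQL:
SELECT a.product, b.name AS customer
FROM orders a
INNER JOIN customers b ON a.customer_id = b.id

Result:
product | customer
--------+---------
Phone   | Wendy   
Lamp    | Nate    
Webcam  | Nate    
Laptop  | Wendy   
Monitor | Wendy   
Pen     | Julia   
Cable   | Wendy   


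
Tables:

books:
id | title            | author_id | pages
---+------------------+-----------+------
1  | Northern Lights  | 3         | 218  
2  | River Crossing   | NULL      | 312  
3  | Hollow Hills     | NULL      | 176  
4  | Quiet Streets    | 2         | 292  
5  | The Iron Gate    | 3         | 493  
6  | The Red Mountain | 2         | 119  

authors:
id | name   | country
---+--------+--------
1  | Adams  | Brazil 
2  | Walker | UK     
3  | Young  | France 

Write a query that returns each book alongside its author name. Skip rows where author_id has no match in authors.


INNER JOIN keeps only books rows whose author_id matches an id in authors. Walk through each book:
  - book 1 (Northern Lights): author_id=3 -> matches Young
  - book 2 (River Crossing): author_id=NULL, no match -> dropped
  - book 3 (Hollow Hills): author_id=NULL, no match -> dropped
  - book 4 (Quiet Streets): author_id=2 -> matches Walker
  - book 5 (The Iron Gate): author_id=3 -> matches Young
  - book 6 (The Red Mountain): author_id=2 -> matches Walker
So 2 of 6 rows are dropped.

SQL:
SELECT a.title, b.name AS author
FROM books a
INNER JOIN authors b ON a.author_id = b.id

Result:
title            | author
-----------------+-------
Northern Lights  | Young 
Quiet Streets    | Walker
The Iron Gate    | Young 
The Red Mountain | Walker


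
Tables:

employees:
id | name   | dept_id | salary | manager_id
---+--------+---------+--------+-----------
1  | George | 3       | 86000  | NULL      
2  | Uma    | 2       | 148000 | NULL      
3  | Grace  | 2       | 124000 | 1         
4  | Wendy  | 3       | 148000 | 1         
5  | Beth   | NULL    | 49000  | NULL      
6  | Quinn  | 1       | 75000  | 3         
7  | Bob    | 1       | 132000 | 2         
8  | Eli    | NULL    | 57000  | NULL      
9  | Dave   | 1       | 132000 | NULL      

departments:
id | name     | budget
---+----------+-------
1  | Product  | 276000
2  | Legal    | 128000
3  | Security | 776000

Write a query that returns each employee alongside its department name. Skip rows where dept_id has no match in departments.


INNER JOIN keeps only employees rows whose dept_id matches an id in departments. Walk through each employee:
  - employee 1 (George): dept_id=3 -> matches Security
  - employee 2 (Uma): dept_id=2 -> matches Legal
  - employee 3 (Grace): dept_id=2 -> matches Legal
  - employee 4 (Wendy): dept_id=3 -> matches Security
  - employee 5 (Beth): dept_id=NULL, no match -> dropped
  - employee 6 (Quinn): dept_id=1 -> matches Product
  - employee 7 (Bob): dept_id=1 -> matches Product
  - employee 8 (Eli): dept_id=NULL, no match -> dropped
  - employee 9 (Dave): dept_id=1 -> matches Product
So 2 of 9 rows are dropped.

SQL:
SELECT a.name, b.name AS department
FROM employees a
INNER JOIN departments b ON a.dept_id = b.id

Result:
name   | department
-------+-----------
George | Security  
Uma    | Legal     
Grace  | Legal     
Wendy  | Security  
Quinn  | Product   
Bob    | Product   
Dave   | Product   


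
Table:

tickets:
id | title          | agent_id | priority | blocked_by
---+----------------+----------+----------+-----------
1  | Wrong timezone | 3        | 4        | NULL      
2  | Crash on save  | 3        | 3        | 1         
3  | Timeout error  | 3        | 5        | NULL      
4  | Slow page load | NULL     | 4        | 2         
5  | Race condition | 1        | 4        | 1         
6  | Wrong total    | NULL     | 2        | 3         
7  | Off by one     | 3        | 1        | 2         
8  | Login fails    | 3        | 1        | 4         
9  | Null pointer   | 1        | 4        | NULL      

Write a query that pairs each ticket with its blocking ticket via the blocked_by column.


This is a self-join: tickets is joined to a second copy of itself, matching each row's blocked_by to another row's id. Use LEFT JOIN so rows with blocked_by=NULL are kept.
  - ticket 1 (Wrong timezone): blocked_by=NULL -> NULL
  - ticket 2 (Crash on save): blocked_by=1 -> Wrong timezone
  - ticket 3 (Timeout error): blocked_by=NULL -> NULL
  - ticket 4 (Slow page load): blocked_by=2 -> Crash on save
  - ticket 5 (Race condition): blocked_by=1 -> Wrong timezone
  - ticket 6 (Wrong total): blocked_by=3 -> Timeout error
  - ticket 7 (Off by one): blocked_by=2 -> Crash on save
  - ticket 8 (Login fails): blocked_by=4 -> Slow page load
  - ticket 9 (Null pointer): blocked_by=NULL -> NULL

SQL:
SELECT a.title AS item, b.title AS blocked_by
FROM tickets a
LEFT JOIN tickets b ON a.blocked_by = b.id

Result:
item           | blocked_by    
---------------+---------------
Wrong timezone | NULL          
Crash on save  | Wrong timezone
Timeout error  | NULL          
Slow page load | Crash on save 
Race condition | Wrong timezone
Wrong total    | Timeout error 
Off by one     | Crash on save 
Login fails    | Slow page load
Null pointer   | NULL          


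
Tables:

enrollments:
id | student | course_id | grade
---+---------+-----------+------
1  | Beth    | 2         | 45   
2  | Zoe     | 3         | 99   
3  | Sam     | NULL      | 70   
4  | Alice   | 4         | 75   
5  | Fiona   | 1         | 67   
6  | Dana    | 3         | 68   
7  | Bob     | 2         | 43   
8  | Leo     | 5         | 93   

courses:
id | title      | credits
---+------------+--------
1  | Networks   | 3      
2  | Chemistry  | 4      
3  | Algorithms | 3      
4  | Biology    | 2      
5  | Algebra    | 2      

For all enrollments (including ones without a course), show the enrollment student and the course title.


LEFT JOIN keeps every row from enrollments (the left table); where course_id has no match in courses, the course columns become NULL. Walk through each enrollment:
  - enrollment 1 (Beth): course_id=2 -> matches Chemistry
  - enrollment 2 (Zoe): course_id=3 -> matches Algorithms
  - enrollment 3 (Sam): course_id=NULL, no match -> kept with NULL
  - enrollment 4 (Alice): course_id=4 -> matches Biology
  - enrollment 5 (Fiona): course_id=1 -> matches Networks
  - enrollment 6 (Dana): course_id=3 -> matches Algorithms
  - enrollment 7 (Bob): course_id=2 -> matches Chemistry
  - enrollment 8 (Leo): course_id=5 -> matches Algebra
All 8 rows appear; 1 has NULL course.

SQL:
SELECT a.student, b.title AS course
FROM enrollments a
LEFT JOIN courses b ON a.course_id = b.id

Result:
student | course    
--------+-----------
Beth    | Chemistry 
Zoe     | Algorithms
Sam     | NULL      
Alice   | Biology   
Fiona   | Networks  
Dana    | Algorithms
Bob     | Chemistry 
Leo     | Algebra   


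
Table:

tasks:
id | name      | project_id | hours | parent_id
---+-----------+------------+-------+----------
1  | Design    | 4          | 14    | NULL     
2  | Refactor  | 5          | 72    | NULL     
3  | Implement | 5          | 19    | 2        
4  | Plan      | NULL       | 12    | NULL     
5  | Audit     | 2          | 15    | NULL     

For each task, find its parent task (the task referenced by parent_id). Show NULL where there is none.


This is a self-join: tasks is joined to a second copy of itself, matching each row's parent_id to another row's id. Use LEFT JOIN so rows with parent_id=NULL are kept.
  - task 1 (Design): parent_id=NULL -> NULL
  - task 2 (Refactor): parent_id=NULL -> NULL
  - task 3 (Implement): parent_id=2 -> Refactor
  - task 4 (Plan): parent_id=NULL -> NULL
  - task 5 (Audit): parent_id=NULL -> NULL

SQL:
SELECT a.name AS item, b.name AS parent
FROM tasks a
LEFT JOIN tasks b ON a.parent_id = b.id

Result:
item      | parent  
----------+---------
Design    | NULL    
Refactor  | NULL    
Implement | Refactor
Plan      | NULL    
Audit     | NULL    


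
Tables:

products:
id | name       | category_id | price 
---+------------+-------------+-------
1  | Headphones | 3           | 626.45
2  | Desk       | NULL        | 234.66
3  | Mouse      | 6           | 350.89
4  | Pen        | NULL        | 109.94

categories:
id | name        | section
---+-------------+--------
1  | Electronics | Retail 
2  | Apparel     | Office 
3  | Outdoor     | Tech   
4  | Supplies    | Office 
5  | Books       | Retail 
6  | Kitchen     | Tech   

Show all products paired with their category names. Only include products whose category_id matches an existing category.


INNER JOIN keeps only products rows whose category_id matches an id in categories. Walk through each product:
  - product 1 (Headphones): category_id=3 -> matches Outdoor
  - product 2 (Desk): category_id=NULL, no match -> dropped
  - product 3 (Mouse): category_id=6 -> matches Kitchen
  - product 4 (Pen): category_id=NULL, no match -> dropped
So 2 of 4 rows are dropped.

SQL:
SELECT a.name, b.name AS category
FROM products a
INNER JOIN categories b ON a.category_id = b.id

Result:
name       | category
-----------+---------
Headphones | Outdoor 
Mouse      | Kitchen 


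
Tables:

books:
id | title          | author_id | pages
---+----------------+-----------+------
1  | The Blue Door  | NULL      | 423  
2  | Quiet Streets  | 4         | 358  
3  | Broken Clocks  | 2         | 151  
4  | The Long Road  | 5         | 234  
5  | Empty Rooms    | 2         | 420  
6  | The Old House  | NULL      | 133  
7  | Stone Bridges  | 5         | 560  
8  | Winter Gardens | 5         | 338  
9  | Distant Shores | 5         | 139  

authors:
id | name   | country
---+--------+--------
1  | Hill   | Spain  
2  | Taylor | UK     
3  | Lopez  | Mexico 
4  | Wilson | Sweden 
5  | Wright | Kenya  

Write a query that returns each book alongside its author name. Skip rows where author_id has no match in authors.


INNER JOIN keeps only books rows whose author_id matches an id in authors. Walk through each book:
  - book 1 (The Blue Door): author_id=NULL, no match -> dropped
  - book 2 (Quiet Streets): author_id=4 -> matches Wilson
  - book 3 (Broken Clocks): author_id=2 -> matches Taylor
  - book 4 (The Long Road): author_id=5 -> matches Wright
  - book 5 (Empty Rooms): author_id=2 -> matches Taylor
  - book 6 (The Old House): author_id=NULL, no match -> dropped
  - book 7 (Stone Bridges): author_id=5 -> matches Wright
  - book 8 (Winter Gardens): author_id=5 -> matches Wright
  - book 9 (Distant Shores): author_id=5 -> matches Wright
So 2 of 9 rows are dropped.

SQL:
SELECT a.title, b.name AS author
FROM books a
INNER JOIN authors b ON a.author_id = b.id

Result:
title          | author
---------------+-------
Quiet Streets  | Wilson
Broken Clocks  | Taylor
The Long Road  | Wright
Empty Rooms    | Taylor
Stone Bridges  | Wright
Winter Gardens | Wright
Distant Shores | Wright


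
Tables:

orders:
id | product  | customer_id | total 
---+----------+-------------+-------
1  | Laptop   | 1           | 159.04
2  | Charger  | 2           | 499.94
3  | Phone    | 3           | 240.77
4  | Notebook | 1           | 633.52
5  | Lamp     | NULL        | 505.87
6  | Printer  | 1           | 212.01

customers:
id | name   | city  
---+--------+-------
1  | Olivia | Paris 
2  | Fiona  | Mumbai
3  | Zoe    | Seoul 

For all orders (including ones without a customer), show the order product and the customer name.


LEFT JOIN keeps every row from orders (the left table); where customer_id has no match in customers, the customer columns become NULL. Walk through each order:
  - order 1 (Laptop): customer_id=1 -> matches Olivia
  - order 2 (Charger): customer_id=2 -> matches Fiona
  - order 3 (Phone): customer_id=3 -> matches Zoe
  - order 4 (Notebook): customer_id=1 -> matches Olivia
  - order 5 (Lamp): customer_id=NULL, no match -> kept with NULL
  - order 6 (Printer): customer_id=1 -> matches Olivia
All 6 rows appear; 1 has NULL customer.

SQL:
SELECT a.product, b.name AS customer
FROM orders a
LEFT JOIN customers b ON a.customer_id = b.id

Result:
product  | customer
---------+---------
Laptop   | Olivia  
Charger  | Fiona   
Phone    | Zoe     
Notebook | Olivia  
Lamp     | NULL    
Printer  | Olivia  


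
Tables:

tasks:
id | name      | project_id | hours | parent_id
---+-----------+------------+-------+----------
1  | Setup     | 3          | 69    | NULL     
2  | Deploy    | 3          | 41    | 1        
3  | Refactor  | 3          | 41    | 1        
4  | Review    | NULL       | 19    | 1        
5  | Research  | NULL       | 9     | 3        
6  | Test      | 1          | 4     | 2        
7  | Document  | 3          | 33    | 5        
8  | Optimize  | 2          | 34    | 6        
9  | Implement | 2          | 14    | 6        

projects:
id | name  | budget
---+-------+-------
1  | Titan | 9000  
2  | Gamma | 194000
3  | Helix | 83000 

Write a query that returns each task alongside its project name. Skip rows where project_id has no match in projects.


INNER JOIN keeps only tasks rows whose project_id matches an id in projects. Walk through each task:
  - task 1 (Setup): project_id=3 -> matches Helix
  - task 2 (Deploy): project_id=3 -> matches Helix
  - task 3 (Refactor): project_id=3 -> matches Helix
  - task 4 (Review): project_id=NULL, no match -> dropped
  - task 5 (Research): project_id=NULL, no match -> dropped
  - task 6 (Test): project_id=1 -> matches Titan
  - task 7 (Document): project_id=3 -> matches Helix
  - task 8 (Optimize): project_id=2 -> matches Gamma
  - task 9 (Implement): project_id=2 -> matches Gamma
So 2 of 9 rows are dropped.

SQL:
SELECT a.name, b.name AS project
FROM tasks a
INNER JOIN projects b ON a.project_id = b.id

Result:
name      | project
----------+--------
Setup     | Helix  
Deploy    | Helix  
Refactor  | Helix  
Test      | Titan  
Document  | Helix  
Optimize  | Gamma  
Implement | Gamma  


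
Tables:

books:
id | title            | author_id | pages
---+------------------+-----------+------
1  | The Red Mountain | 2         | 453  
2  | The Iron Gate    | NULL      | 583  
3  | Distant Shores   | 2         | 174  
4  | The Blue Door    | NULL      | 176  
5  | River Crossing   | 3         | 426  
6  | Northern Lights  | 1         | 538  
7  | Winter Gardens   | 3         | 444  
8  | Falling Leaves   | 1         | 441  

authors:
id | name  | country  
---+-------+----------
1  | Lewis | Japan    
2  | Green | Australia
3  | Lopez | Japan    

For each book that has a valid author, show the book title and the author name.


INNER JOIN keeps only books rows whose author_id matches an id in authors. Walk through each book:
  - book 1 (The Red Mountain): author_id=2 -> matches Green
  - book 2 (The Iron Gate): author_id=NULL, no match -> dropped
  - book 3 (Distant Shores): author_id=2 -> matches Green
  - book 4 (The Blue Door): author_id=NULL, no match -> dropped
  - book 5 (River Crossing): author_id=3 -> matches Lopez
  - book 6 (Northern Lights): author_id=1 -> matches Lewis
  - book 7 (Winter Gardens): author_id=3 -> matches Lopez
  - book 8 (Falling Leaves): author_id=1 -> matches Lewis
So 2 of 8 rows are dropped.

SQL:
SELECT a.title, b.name AS author
FROM books a
INNER JOIN authors b ON a.author_id = b.id

Result:
title            | author
-----------------+-------
The Red Mountain | Green 
Distant Shores   | Green 
River Crossing   | Lopez 
Northern Lights  | Lewis 
Winter Gardens   | Lopez 
Falling Leaves   | Lewis 


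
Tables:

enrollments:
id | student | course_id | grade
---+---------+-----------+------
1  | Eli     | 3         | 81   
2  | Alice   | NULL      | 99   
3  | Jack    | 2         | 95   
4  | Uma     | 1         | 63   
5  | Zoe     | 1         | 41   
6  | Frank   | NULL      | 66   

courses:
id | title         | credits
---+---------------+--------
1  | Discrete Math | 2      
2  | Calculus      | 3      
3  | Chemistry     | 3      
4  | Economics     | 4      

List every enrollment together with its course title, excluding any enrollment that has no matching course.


INNER JOIN keeps only enrollments rows whose course_id matches an id in courses. Walk through each enrollment:
  - enrollment 1 (Eli): course_id=3 -> matches Chemistry
  - enrollment 2 (Alice): course_id=NULL, no match -> dropped
  - enrollment 3 (Jack): course_id=2 -> matches Calculus
  - enrollment 4 (Uma): course_id=1 -> matches Discrete Math
  - enrollment 5 (Zoe): course_id=1 -> matches Discrete Math
  - enrollment 6 (Frank): course_id=NULL, no match -> dropped
So 2 of 6 rows are dropped.

SQL:
SELECT a.student, b.title AS course
FROM enrollments a
INNER JOIN courses b ON a.course_id = b.id

Result:
student | course       
--------+--------------
Eli     | Chemistry    
Jack    | Calculus     
Uma     | Discrete Math
Zoe     | Discrete Math


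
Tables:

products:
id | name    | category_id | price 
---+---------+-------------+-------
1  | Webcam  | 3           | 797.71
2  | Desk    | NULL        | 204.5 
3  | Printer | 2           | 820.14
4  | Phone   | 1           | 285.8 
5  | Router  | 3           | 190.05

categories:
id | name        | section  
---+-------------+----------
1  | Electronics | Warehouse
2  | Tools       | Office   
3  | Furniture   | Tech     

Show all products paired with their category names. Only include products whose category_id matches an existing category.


INNER JOIN keeps only products rows whose category_id matches an id in categories. Walk through each product:
  - product 1 (Webcam): category_id=3 -> matches Furniture
  - product 2 (Desk): category_id=NULL, no match -> dropped
  - product 3 (Printer): category_id=2 -> matches Tools
  - product 4 (Phone): category_id=1 -> matches Electronics
  - product 5 (Router): category_id=3 -> matches Furniture
So 1 of 5 rows is dropped.

SQL:
SELECT a.name, b.name AS category
FROM products a
INNER JOIN categories b ON a.category_id = b.id

Result:
name    | category   
--------+------------
Webcam  | Furniture  
Printer | Tools      
Phone   | Electronics
Router  | Furniture  


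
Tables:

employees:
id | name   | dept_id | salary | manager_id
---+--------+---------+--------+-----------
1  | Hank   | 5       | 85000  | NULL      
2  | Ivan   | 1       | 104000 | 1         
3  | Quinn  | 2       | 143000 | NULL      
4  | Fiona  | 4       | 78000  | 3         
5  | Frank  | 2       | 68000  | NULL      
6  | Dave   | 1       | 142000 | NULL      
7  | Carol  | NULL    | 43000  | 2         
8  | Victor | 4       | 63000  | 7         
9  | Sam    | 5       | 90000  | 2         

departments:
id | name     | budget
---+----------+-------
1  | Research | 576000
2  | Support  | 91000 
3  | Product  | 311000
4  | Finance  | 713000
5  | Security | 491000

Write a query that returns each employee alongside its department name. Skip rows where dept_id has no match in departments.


INNER JOIN keeps only employees rows whose dept_id matches an id in departments. Walk through each employee:
  - employee 1 (Hank): dept_id=5 -> matches Security
  - employee 2 (Ivan): dept_id=1 -> matches Research
  - employee 3 (Quinn): dept_id=2 -> matches Support
  - employee 4 (Fiona): dept_id=4 -> matches Finance
  - employee 5 (Frank): dept_id=2 -> matches Support
  - employee 6 (Dave): dept_id=1 -> matches Research
  - employee 7 (Carol): dept_id=NULL, no match -> dropped
  - employee 8 (Victor): dept_id=4 -> matches Finance
  - employee 9 (Sam): dept_id=5 -> matches Security
So 1 of 9 rows is dropped.

SQL:
SELECT a.name, b.name AS department
FROM employees a
INNER JOIN departments b ON a.dept_id = b.id

Result:
name   | department
-------+-----------
Hank   | Security  
Ivan   | Research  
Quinn  | Support   
Fiona  | Finance   
Frank  | Support   
Dave   | Research  
Victor | Finance   
Sam    | Security  


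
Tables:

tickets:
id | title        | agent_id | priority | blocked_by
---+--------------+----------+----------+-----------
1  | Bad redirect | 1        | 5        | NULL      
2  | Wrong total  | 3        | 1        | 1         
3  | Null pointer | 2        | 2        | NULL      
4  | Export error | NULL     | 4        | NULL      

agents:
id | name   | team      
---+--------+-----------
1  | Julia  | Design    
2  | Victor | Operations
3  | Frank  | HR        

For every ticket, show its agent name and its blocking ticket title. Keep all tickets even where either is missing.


Two LEFT JOINs from the same base table tickets: one to agents via agent_id, one to tickets itself via blocked_by. Both are LEFT so every ticket is preserved.
Match against agents:
  - ticket 1 (Bad redirect): agent_id=1 -> matches Julia
  - ticket 2 (Wrong total): agent_id=3 -> matches Frank
  - ticket 3 (Null pointer): agent_id=2 -> matches Victor
  - ticket 4 (Export error): agent_id=NULL, no match -> kept with NULL
Match against tickets (self):
  - ticket 1 (Bad redirect): blocked_by=NULL -> NULL
  - ticket 2 (Wrong total): blocked_by=1 -> Bad redirect
  - ticket 3 (Null pointer): blocked_by=NULL -> NULL
  - ticket 4 (Export error): blocked_by=NULL -> NULL

SQL:
SELECT a.title, b.name AS agent, c.title AS blocked_by
FROM tickets a
LEFT JOIN agents b ON a.agent_id = b.id
LEFT JOIN tickets c ON a.blocked_by = c.id

Result:
title        | agent  | blocked_by  
-------------+--------+-------------
Bad redirect | Julia  | NULL        
Wrong total  | Frank  | Bad redirect
Null pointer | Victor | NULL        
Export error | NULL   | NULL        


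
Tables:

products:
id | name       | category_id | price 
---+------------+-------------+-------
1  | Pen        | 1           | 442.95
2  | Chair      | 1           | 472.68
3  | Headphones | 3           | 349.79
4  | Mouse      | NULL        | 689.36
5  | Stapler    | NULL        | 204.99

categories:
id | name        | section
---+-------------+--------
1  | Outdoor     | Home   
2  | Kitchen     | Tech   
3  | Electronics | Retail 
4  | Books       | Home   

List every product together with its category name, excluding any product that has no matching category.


INNER JOIN keeps only products rows whose category_id matches an id in categories. Walk through each product:
  - product 1 (Pen): category_id=1 -> matches Outdoor
  - product 2 (Chair): category_id=1 -> matches Outdoor
  - product 3 (Headphones): category_id=3 -> matches Electronics
  - product 4 (Mouse): category_id=NULL, no match -> dropped
  - product 5 (Stapler): category_id=NULL, no match -> dropped
So 2 of 5 rows are dropped.

SQL:
SELECT a.name, b.name AS category
FROM products a
INNER JOIN categories b ON a.category_id = b.id

Result:
name       | category   
-----------+------------
Pen        | Outdoor    
Chair      | Outdoor    
Headphones | Electronics


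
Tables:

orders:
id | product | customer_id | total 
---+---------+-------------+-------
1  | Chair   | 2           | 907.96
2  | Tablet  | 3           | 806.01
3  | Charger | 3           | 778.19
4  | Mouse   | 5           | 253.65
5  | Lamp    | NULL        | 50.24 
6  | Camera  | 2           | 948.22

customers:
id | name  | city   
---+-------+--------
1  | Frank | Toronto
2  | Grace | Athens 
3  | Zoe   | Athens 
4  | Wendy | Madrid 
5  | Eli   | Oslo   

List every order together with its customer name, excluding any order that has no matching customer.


INNER JOIN keeps only orders rows whose customer_id matches an id in customers. Walk through each order:
  - order 1 (Chair): customer_id=2 -> matches Grace
  - order 2 (Tablet): customer_id=3 -> matches Zoe
  - order 3 (Charger): customer_id=3 -> matches Zoe
  - order 4 (Mouse): customer_id=5 -> matches Eli
  - order 5 (Lamp): customer_id=NULL, no match -> dropped
  - order 6 (Camera): customer_id=2 -> matches Grace
So 1 of 6 rows is dropped.

SQL:
SELECT a.product, b.name AS customer
FROM orders a
INNER JOIN customers b ON a.customer_id = b.id

Result:
product | customer
--------+---------
Chair   | Grace   
Tablet  | Zoe     
Charger | Zoe     
Mouse   | Eli     
Camera  | Grace   


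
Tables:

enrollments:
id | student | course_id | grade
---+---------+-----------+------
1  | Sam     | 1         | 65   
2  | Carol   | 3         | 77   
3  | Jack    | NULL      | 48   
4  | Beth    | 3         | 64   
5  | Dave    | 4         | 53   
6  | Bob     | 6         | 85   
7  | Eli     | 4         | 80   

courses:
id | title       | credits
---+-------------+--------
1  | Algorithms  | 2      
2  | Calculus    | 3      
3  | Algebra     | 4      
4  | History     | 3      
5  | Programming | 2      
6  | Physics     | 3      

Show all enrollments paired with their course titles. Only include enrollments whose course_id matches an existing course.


INNER JOIN keeps only enrollments rows whose course_id matches an id in courses. Walk through each enrollment:
  - enrollment 1 (Sam): course_id=1 -> matches Algorithms
  - enrollment 2 (Carol): course_id=3 -> matches Algebra
  - enrollment 3 (Jack): course_id=NULL, no match -> dropped
  - enrollment 4 (Beth): course_id=3 -> matches Algebra
  - enrollment 5 (Dave): course_id=4 -> matches History
  - enrollment 6 (Bob): course_id=6 -> matches Physics
  - enrollment 7 (Eli): course_id=4 -> matches History
So 1 of 7 rows is dropped.

SQL:
SELECT a.student, b.title AS course
FROM enrollments a
INNER JOIN courses b ON a.course_id = b.id

Result:
student | course    
--------+-----------
Sam     | Algorithms
Carol   | Algebra   
Beth    | Algebra   
Dave    | History   
Bob     | Physics   
Eli     | History   


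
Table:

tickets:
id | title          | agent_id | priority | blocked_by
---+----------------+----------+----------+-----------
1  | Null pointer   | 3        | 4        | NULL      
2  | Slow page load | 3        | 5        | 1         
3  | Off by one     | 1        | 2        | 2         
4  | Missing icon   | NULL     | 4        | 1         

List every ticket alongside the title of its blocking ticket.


This is a self-join: tickets is joined to a second copy of itself, matching each row's blocked_by to another row's id. Use LEFT JOIN so rows with blocked_by=NULL are kept.
  - ticket 1 (Null pointer): blocked_by=NULL -> NULL
  - ticket 2 (Slow page load): blocked_by=1 -> Null pointer
  - ticket 3 (Off by one): blocked_by=2 -> Slow page load
  - ticket 4 (Missing icon): blocked_by=1 -> Null pointer

SQL:
SELECT a.title AS item, b.title AS blocked_by
FROM tickets a
LEFT JOIN tickets b ON a.blocked_by = b.id

Result:
item           | blocked_by    
---------------+---------------
Null pointer   | NULL          
Slow page load | Null pointer  
Off by one     | Slow page load
Missing icon   | Null pointer  


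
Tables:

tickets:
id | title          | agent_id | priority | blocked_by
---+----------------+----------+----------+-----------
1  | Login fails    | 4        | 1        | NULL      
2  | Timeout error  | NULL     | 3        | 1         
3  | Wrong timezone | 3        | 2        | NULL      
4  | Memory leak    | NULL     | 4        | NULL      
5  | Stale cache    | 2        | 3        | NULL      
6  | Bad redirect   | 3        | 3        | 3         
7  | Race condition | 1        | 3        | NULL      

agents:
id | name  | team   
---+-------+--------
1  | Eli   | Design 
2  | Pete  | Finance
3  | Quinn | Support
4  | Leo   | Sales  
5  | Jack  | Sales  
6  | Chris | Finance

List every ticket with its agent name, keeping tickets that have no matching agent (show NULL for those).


LEFT JOIN keeps every row from tickets (the left table); where agent_id has no match in agents, the agent columns become NULL. Walk through each ticket:
  - ticket 1 (Login fails): agent_id=4 -> matches Leo
  - ticket 2 (Timeout error): agent_id=NULL, no match -> kept with NULL
  - ticket 3 (Wrong timezone): agent_id=3 -> matches Quinn
  - ticket 4 (Memory leak): agent_id=NULL, no match -> kept with NULL
  - ticket 5 (Stale cache): agent_id=2 -> matches Pete
  - ticket 6 (Bad redirect): agent_id=3 -> matches Quinn
  - ticket 7 (Race condition): agent_id=1 -> matches Eli
All 7 rows appear; 2 have NULL agent.

SQL:
SELECT a.title, b.name AS agent
FROM tickets a
LEFT JOIN agents b ON a.agent_id = b.id

Result:
title          | agent
---------------+------
Login fails    | Leo  
Timeout error  | NULL 
Wrong timezone | Quinn
Memory leak    | NULL 
Stale cache    | Pete 
Bad redirect   | Quinn
Race condition | Eli  


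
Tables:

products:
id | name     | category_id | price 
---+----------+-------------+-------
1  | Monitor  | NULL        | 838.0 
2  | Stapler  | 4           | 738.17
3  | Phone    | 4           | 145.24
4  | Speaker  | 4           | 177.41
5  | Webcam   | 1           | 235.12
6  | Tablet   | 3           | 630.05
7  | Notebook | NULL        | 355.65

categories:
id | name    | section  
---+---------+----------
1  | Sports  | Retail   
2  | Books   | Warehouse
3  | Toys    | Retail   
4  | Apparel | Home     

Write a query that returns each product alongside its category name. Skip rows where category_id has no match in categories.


INNER JOIN keeps only products rows whose category_id matches an id in categories. Walk through each product:
  - product 1 (Monitor): category_id=NULL, no match -> dropped
  - product 2 (Stapler): category_id=4 -> matches Apparel
  - product 3 (Phone): category_id=4 -> matches Apparel
  - product 4 (Speaker): category_id=4 -> matches Apparel
  - product 5 (Webcam): category_id=1 -> matches Sports
  - product 6 (Tablet): category_id=3 -> matches Toys
  - product 7 (Notebook): category_id=NULL, no match -> dropped
So 2 of 7 rows are dropped.

SQL:
SELECT a.name, b.name AS category
FROM products a
INNER JOIN categories b ON a.category_id = b.id

Result:
name    | category
--------+---------
Stapler | Apparel 
Phone   | Apparel 
Speaker | Apparel 
Webcam  | Sports  
Tablet  | Toys    


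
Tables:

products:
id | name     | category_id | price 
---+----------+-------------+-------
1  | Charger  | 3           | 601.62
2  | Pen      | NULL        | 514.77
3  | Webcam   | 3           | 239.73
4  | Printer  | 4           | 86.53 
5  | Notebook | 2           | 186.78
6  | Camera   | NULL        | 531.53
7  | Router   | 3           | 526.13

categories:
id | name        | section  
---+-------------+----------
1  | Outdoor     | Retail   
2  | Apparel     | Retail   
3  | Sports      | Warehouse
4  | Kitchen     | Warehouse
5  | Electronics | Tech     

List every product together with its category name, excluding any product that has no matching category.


INNER JOIN keeps only products rows whose category_id matches an id in categories. Walk through each product:
  - product 1 (Charger): category_id=3 -> matches Sports
  - product 2 (Pen): category_id=NULL, no match -> dropped
  - product 3 (Webcam): category_id=3 -> matches Sports
  - product 4 (Printer): category_id=4 -> matches Kitchen
  - product 5 (Notebook): category_id=2 -> matches Apparel
  - product 6 (Camera): category_id=NULL, no match -> dropped
  - product 7 (Router): category_id=3 -> matches Sports
So 2 of 7 rows are dropped.

SQL:
SELECT a.name, b.name AS category
FROM products a
INNER JOIN categories b ON a.category_id = b.id

Result:
name     | category
---------+---------
Charger  | Sports  
Webcam   | Sports  
Printer  | Kitchen 
Notebook | Apparel 
Router   | Sports  


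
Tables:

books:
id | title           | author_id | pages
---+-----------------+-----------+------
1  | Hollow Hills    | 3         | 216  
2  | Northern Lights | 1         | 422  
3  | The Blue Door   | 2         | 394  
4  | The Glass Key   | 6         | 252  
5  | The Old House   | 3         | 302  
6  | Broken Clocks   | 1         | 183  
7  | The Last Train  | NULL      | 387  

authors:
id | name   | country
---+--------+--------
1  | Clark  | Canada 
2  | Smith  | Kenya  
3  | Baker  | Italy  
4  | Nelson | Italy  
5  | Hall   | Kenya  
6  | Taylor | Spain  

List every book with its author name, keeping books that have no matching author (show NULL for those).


LEFT JOIN keeps every row from books (the left table); where author_id has no match in authors, the author columns become NULL. Walk through each book:
  - book 1 (Hollow Hills): author_id=3 -> matches Baker
  - book 2 (Northern Lights): author_id=1 -> matches Clark
  - book 3 (The Blue Door): author_id=2 -> matches Smith
  - book 4 (The Glass Key): author_id=6 -> matches Taylor
  - book 5 (The Old House): author_id=3 -> matches Baker
  - book 6 (Broken Clocks): author_id=1 -> matches Clark
  - book 7 (The Last Train): author_id=NULL, no match -> kept with NULL
All 7 rows appear; 1 has NULL author.

SQL:
SELECT a.title, b.name AS author
FROM books a
LEFT JOIN authors b ON a.author_id = b.id

Result:
title           | author
----------------+-------
Hollow Hills    | Baker 
Northern Lights | Clark 
The Blue Door   | Smith 
The Glass Key   | Taylor
The Old House   | Baker 
Broken Clocks   | Clark 
The Last Train  | NULL  
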